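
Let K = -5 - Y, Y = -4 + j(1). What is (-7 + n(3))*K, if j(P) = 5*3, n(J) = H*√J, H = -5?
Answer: 112 + 80*√3 ≈ 250.56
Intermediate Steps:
n(J) = -5*√J
j(P) = 15
Y = 11 (Y = -4 + 15 = 11)
K = -16 (K = -5 - 1*11 = -5 - 11 = -16)
(-7 + n(3))*K = (-7 - 5*√3)*(-16) = 112 + 80*√3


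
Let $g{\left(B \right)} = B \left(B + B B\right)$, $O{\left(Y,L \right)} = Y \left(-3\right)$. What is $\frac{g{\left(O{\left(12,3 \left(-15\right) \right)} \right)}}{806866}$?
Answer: $- \frac{22680}{403433} \approx -0.056217$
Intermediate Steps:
$O{\left(Y,L \right)} = - 3 Y$
$g{\left(B \right)} = B \left(B + B^{2}\right)$
$\frac{g{\left(O{\left(12,3 \left(-15\right) \right)} \right)}}{806866} = \frac{\left(\left(-3\right) 12\right)^{2} \left(1 - 36\right)}{806866} = \left(-36\right)^{2} \left(1 - 36\right) \frac{1}{806866} = 1296 \left(-35\right) \frac{1}{806866} = \left(-45360\right) \frac{1}{806866} = - \frac{22680}{403433}$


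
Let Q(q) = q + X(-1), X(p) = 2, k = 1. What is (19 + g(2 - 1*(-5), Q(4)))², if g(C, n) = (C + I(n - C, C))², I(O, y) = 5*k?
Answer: 26569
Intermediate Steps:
I(O, y) = 5 (I(O, y) = 5*1 = 5)
Q(q) = 2 + q (Q(q) = q + 2 = 2 + q)
g(C, n) = (5 + C)² (g(C, n) = (C + 5)² = (5 + C)²)
(19 + g(2 - 1*(-5), Q(4)))² = (19 + (5 + (2 - 1*(-5)))²)² = (19 + (5 + (2 + 5))²)² = (19 + (5 + 7)²)² = (19 + 12²)² = (19 + 144)² = 163² = 26569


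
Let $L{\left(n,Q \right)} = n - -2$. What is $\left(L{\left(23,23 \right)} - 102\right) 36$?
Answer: $-2772$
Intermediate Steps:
$L{\left(n,Q \right)} = 2 + n$ ($L{\left(n,Q \right)} = n + 2 = 2 + n$)
$\left(L{\left(23,23 \right)} - 102\right) 36 = \left(\left(2 + 23\right) - 102\right) 36 = \left(25 - 102\right) 36 = \left(-77\right) 36 = -2772$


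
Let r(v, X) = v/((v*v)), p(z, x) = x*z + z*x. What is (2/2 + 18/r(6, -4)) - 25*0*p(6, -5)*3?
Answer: 109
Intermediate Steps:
p(z, x) = 2*x*z (p(z, x) = x*z + x*z = 2*x*z)
r(v, X) = 1/v (r(v, X) = v/(v²) = v/v² = 1/v)
(2/2 + 18/r(6, -4)) - 25*0*p(6, -5)*3 = (2/2 + 18/(1/6)) - 25*0*(2*(-5)*6)*3 = (2*(½) + 18/(⅙)) - 25*0*(-60)*3 = (1 + 18*6) - 0*3 = (1 + 108) - 25*0 = 109 + 0 = 109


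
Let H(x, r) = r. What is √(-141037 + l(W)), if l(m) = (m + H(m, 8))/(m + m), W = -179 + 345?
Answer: I*√3886401130/166 ≈ 375.55*I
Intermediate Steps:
W = 166
l(m) = (8 + m)/(2*m) (l(m) = (m + 8)/(m + m) = (8 + m)/((2*m)) = (8 + m)*(1/(2*m)) = (8 + m)/(2*m))
√(-141037 + l(W)) = √(-141037 + (½)*(8 + 166)/166) = √(-141037 + (½)*(1/166)*174) = √(-141037 + 87/166) = √(-23412055/166) = I*√3886401130/166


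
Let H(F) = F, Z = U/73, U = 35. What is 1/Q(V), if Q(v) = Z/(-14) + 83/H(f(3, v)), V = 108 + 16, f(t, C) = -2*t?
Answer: -219/3037 ≈ -0.072111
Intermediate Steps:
Z = 35/73 ≈ 0.47945
V = 124
Q(v) = -3037/219 (Q(v) = (35/73)/(-14) + 83/((-2*3)) = (35/73)*(-1/14) + 83/(-6) = -5/146 + 83*(-1/6) = -5/146 - 83/6 = -3037/219)
1/Q(V) = 1/(-3037/219) = -219/3037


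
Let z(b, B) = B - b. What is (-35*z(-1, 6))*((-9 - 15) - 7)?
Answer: 7595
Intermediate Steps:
(-35*z(-1, 6))*((-9 - 15) - 7) = (-35*(6 - 1*(-1)))*((-9 - 15) - 7) = (-35*(6 + 1))*(-24 - 7) = -35*7*(-31) = -245*(-31) = 7595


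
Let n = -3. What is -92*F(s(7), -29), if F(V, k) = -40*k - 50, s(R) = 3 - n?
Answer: -102120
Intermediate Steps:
s(R) = 6 (s(R) = 3 - 1*(-3) = 3 + 3 = 6)
F(V, k) = -50 - 40*k
-92*F(s(7), -29) = -92*(-50 - 40*(-29)) = -92*(-50 + 1160) = -92*1110 = -102120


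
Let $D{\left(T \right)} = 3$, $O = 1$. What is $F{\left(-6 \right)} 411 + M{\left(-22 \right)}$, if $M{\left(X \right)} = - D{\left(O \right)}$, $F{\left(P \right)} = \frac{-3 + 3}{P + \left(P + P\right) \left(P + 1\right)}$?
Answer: $-3$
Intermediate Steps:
$F{\left(P \right)} = 0$ ($F{\left(P \right)} = \frac{0}{P + 2 P \left(1 + P\right)} = 0$)
$M{\left(X \right)} = -3$ ($M{\left(X \right)} = \left(-1\right) 3 = -3$)
$F{\left(-6 \right)} 411 + M{\left(-22 \right)} = 0 \cdot 411 - 3 = 0 - 3 = -3$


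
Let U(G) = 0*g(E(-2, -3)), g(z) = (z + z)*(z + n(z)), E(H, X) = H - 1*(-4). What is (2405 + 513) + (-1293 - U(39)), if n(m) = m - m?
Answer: 1625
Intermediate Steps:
n(m) = 0
E(H, X) = 4 + H (E(H, X) = H + 4 = 4 + H)
g(z) = 2*z² (g(z) = (z + z)*(z + 0) = (2*z)*z = 2*z²)
U(G) = 0 (U(G) = 0*(2*(4 - 2)²) = 0*(2*2²) = 0*(2*4) = 0*8 = 0)
(2405 + 513) + (-1293 - U(39)) = (2405 + 513) + (-1293 - 1*0) = 2918 + (-1293 + 0) = 2918 - 1293 = 1625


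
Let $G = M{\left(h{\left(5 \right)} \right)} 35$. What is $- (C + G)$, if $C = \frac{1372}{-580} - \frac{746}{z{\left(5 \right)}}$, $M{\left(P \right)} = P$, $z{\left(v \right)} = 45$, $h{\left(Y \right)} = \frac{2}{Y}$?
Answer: $\frac{6451}{1305} \approx 4.9433$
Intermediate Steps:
$G = 14$ ($G = \frac{2}{5} \cdot 35 = 14$)
$C = - \frac{24721}{1305}$ ($C = \frac{1372}{-580} - \frac{746}{45} = 1372 \left(- \frac{1}{580}\right) - \frac{746}{45} = - \frac{343}{145} - \frac{746}{45} = - \frac{24721}{1305} \approx -18.943$)
$- (C + G) = - (- \frac{24721}{1305} + 14) = \left(-1\right) \left(- \frac{6451}{1305}\right) = \frac{6451}{1305}$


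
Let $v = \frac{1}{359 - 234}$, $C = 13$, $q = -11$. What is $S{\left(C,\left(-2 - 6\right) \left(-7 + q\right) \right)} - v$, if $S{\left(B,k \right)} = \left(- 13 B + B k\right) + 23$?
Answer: $\frac{215749}{125} \approx 1726.0$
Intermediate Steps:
$S{\left(B,k \right)} = 23 - 13 B + B k$
$v = \frac{1}{125} \approx 0.008$
$S{\left(C,\left(-2 - 6\right) \left(-7 + q\right) \right)} - v = \left(23 - 169 + 13 \left(-2 - 6\right) \left(-7 - 11\right)\right) - \frac{1}{125} = \left(23 - 169 + 13 \left(\left(-8\right) \left(-18\right)\right)\right) - \frac{1}{125} = \left(23 - 169 + 13 \cdot 144\right) - \frac{1}{125} = \left(23 - 169 + 1872\right) - \frac{1}{125} = 1726 - \frac{1}{125} = \frac{215749}{125}$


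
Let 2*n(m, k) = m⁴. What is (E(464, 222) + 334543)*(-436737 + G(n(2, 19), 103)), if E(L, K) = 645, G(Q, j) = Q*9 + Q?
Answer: -146362186516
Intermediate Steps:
n(m, k) = m⁴/2
G(Q, j) = 10*Q (G(Q, j) = 9*Q + Q = 10*Q)
(E(464, 222) + 334543)*(-436737 + G(n(2, 19), 103)) = (645 + 334543)*(-436737 + 10*((½)*2⁴)) = 335188*(-436737 + 10*((½)*16)) = 335188*(-436737 + 10*8) = 335188*(-436737 + 80) = 335188*(-436657) = -146362186516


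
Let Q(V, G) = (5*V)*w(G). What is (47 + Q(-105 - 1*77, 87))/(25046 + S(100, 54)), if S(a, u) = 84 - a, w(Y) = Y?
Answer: -79123/25030 ≈ -3.1611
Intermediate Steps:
Q(V, G) = 5*G*V (Q(V, G) = (5*V)*G = 5*G*V)
(47 + Q(-105 - 1*77, 87))/(25046 + S(100, 54)) = (47 + 5*87*(-105 - 1*77))/(25046 + (84 - 1*100)) = (47 + 5*87*(-105 - 77))/(25046 + (84 - 100)) = (47 + 5*87*(-182))/(25046 - 16) = (47 - 79170)/25030 = -79123*1/25030 = -79123/25030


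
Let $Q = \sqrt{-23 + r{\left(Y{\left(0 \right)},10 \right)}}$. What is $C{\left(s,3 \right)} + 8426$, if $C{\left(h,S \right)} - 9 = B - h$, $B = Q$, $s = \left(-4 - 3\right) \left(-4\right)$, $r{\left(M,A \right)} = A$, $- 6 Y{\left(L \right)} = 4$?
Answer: $8407 + i \sqrt{13} \approx 8407.0 + 3.6056 i$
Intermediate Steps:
$Y{\left(L \right)} = - \frac{2}{3}$ ($Y{\left(L \right)} = \left(- \frac{1}{6}\right) 4 = - \frac{2}{3}$)
$Q = i \sqrt{13}$ ($Q = \sqrt{-23 + 10} = \sqrt{-13} = i \sqrt{13} \approx 3.6056 i$)
$s = 28$ ($s = \left(-7\right) \left(-4\right) = 28$)
$B = i \sqrt{13} \approx 3.6056 i$
$C{\left(h,S \right)} = 9 - h + i \sqrt{13}$ ($C{\left(h,S \right)} = 9 - \left(h - i \sqrt{13}\right) = 9 - h + i \sqrt{13}$)
$C{\left(s,3 \right)} + 8426 = \left(9 - 28 + i \sqrt{13}\right) + 8426 = \left(-19 + i \sqrt{13}\right) + 8426 = 8407 + i \sqrt{13}$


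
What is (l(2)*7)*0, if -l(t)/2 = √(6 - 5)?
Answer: 0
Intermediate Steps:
l(t) = -2 (l(t) = -2*√(6 - 5) = -2*√1 = -2*1 = -2)
(l(2)*7)*0 = -2*7*0 = -14*0 = 0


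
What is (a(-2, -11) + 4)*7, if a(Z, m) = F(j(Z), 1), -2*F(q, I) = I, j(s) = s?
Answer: 49/2 ≈ 24.500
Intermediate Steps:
F(q, I) = -I/2
a(Z, m) = -½ (a(Z, m) = -½*1 = -½)
(a(-2, -11) + 4)*7 = (-½ + 4)*7 = (7/2)*7 = 49/2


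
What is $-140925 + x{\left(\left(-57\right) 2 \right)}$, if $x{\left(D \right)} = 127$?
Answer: $-140798$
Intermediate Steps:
$-140925 + x{\left(\left(-57\right) 2 \right)} = -140925 + 127 = -140798$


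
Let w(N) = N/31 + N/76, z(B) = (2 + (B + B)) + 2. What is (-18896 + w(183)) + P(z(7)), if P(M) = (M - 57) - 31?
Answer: -44664315/2356 ≈ -18958.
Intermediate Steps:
z(B) = 4 + 2*B (z(B) = (2 + 2*B) + 2 = 4 + 2*B)
P(M) = -88 + M (P(M) = (-57 + M) - 31 = -88 + M)
w(N) = 107*N/2356 (w(N) = N*(1/31) + N*(1/76) = N/31 + N/76 = 107*N/2356)
(-18896 + w(183)) + P(z(7)) = (-18896 + (107/2356)*183) + (-88 + (4 + 2*7)) = (-18896 + 19581/2356) + (-88 + (4 + 14)) = -44499395/2356 + (-88 + 18) = -44499395/2356 - 70 = -44664315/2356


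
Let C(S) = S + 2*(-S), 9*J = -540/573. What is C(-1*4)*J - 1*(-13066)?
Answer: 2495526/191 ≈ 13066.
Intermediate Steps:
J = -20/191 (J = (-540/573)/9 = (-540*1/573)/9 = (⅑)*(-180/191) = -20/191 ≈ -0.10471)
C(S) = -S (C(S) = S - 2*S = -S)
C(-1*4)*J - 1*(-13066) = -(-1)*4*(-20/191) - 1*(-13066) = -1*(-4)*(-20/191) + 13066 = 4*(-20/191) + 13066 = -80/191 + 13066 = 2495526/191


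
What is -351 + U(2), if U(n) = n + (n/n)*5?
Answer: -344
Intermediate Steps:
U(n) = 5 + n (U(n) = n + 1*5 = n + 5 = 5 + n)
-351 + U(2) = -351 + (5 + 2) = -351 + 7 = -344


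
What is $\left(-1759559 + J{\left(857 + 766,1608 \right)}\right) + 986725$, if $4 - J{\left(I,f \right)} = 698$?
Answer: $-773528$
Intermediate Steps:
$J{\left(I,f \right)} = -694$ ($J{\left(I,f \right)} = 4 - 698 = -694$)
$\left(-1759559 + J{\left(857 + 766,1608 \right)}\right) + 986725 = \left(-1759559 - 694\right) + 986725 = -1760253 + 986725 = -773528$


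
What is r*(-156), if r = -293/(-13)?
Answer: -3516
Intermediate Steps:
r = 293/13 (r = -293*(-1/13) = 293/13 ≈ 22.538)
r*(-156) = (293/13)*(-156) = -3516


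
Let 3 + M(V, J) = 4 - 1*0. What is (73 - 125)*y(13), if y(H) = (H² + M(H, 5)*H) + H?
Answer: -10140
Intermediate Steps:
M(V, J) = 1 (M(V, J) = -3 + (4 - 1*0) = -3 + (4 + 0) = -3 + 4 = 1)
y(H) = H² + 2*H (y(H) = (H² + 1*H) + H = (H² + H) + H = (H + H²) + H = H² + 2*H)
(73 - 125)*y(13) = (73 - 125)*(13*(2 + 13)) = -676*15 = -52*195 = -10140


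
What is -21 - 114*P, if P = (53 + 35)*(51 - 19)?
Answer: -321045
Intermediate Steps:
P = 2816 (P = 88*32 = 2816)
-21 - 114*P = -21 - 114*2816 = -21 - 321024 = -321045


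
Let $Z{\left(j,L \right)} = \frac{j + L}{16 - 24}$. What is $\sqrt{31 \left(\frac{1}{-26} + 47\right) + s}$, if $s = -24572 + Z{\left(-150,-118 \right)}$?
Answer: $\frac{5 i \sqrt{156039}}{13} \approx 151.93 i$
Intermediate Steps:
$Z{\left(j,L \right)} = - \frac{L}{8} - \frac{j}{8}$ ($Z{\left(j,L \right)} = \frac{L + j}{-8} = \left(L + j\right) \left(- \frac{1}{8}\right) = - \frac{L}{8} - \frac{j}{8}$)
$s = - \frac{49077}{2}$ ($s = -24572 - - \frac{67}{2} = -24572 + \left(\frac{59}{4} + \frac{75}{4}\right) = -24572 + \frac{67}{2} = - \frac{49077}{2} \approx -24539.0$)
$\sqrt{31 \left(\frac{1}{-26} + 47\right) + s} = \sqrt{31 \left(\frac{1}{-26} + 47\right) - \frac{49077}{2}} = \sqrt{31 \left(- \frac{1}{26} + 47\right) - \frac{49077}{2}} = \sqrt{31 \cdot \frac{1221}{26} - \frac{49077}{2}} = \sqrt{\frac{37851}{26} - \frac{49077}{2}} = \sqrt{- \frac{300075}{13}} = \frac{5 i \sqrt{156039}}{13}$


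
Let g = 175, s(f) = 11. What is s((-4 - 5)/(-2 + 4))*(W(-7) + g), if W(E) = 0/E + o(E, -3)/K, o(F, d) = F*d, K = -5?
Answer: 9394/5 ≈ 1878.8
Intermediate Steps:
W(E) = 3*E/5 (W(E) = 0/E + (E*(-3))/(-5) = 0 - 3*E*(-⅕) = 0 + 3*E/5 = 3*E/5)
s((-4 - 5)/(-2 + 4))*(W(-7) + g) = 11*((⅗)*(-7) + 175) = 11*(-21/5 + 175) = 11*(854/5) = 9394/5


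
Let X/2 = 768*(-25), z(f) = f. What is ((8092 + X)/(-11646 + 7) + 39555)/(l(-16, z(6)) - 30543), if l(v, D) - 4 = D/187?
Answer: -86096848211/66467849893 ≈ -1.2953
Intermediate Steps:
X = -38400 (X = 2*(768*(-25)) = 2*(-19200) = -38400)
l(v, D) = 4 + D/187
((8092 + X)/(-11646 + 7) + 39555)/(l(-16, z(6)) - 30543) = ((8092 - 38400)/(-11646 + 7) + 39555)/((4 + (1/187)*6) - 30543) = (-30308/(-11639) + 39555)/((4 + 6/187) - 30543) = (-30308*(-1/11639) + 39555)/(754/187 - 30543) = (30308/11639 + 39555)/(-5710787/187) = (460410953/11639)*(-187/5710787) = -86096848211/66467849893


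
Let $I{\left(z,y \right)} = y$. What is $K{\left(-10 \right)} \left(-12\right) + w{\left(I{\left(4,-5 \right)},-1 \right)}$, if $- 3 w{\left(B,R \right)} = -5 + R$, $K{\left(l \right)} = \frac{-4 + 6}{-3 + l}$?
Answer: $\frac{50}{13} \approx 3.8462$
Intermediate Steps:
$K{\left(l \right)} = \frac{2}{-3 + l}$
$w{\left(B,R \right)} = \frac{5}{3} - \frac{R}{3}$ ($w{\left(B,R \right)} = - \frac{-5 + R}{3} = \frac{5}{3} - \frac{R}{3}$)
$K{\left(-10 \right)} \left(-12\right) + w{\left(I{\left(4,-5 \right)},-1 \right)} = \frac{2}{-3 - 10} \left(-12\right) + \left(\frac{5}{3} - - \frac{1}{3}\right) = \frac{2}{-13} \left(-12\right) + \left(\frac{5}{3} + \frac{1}{3}\right) = 2 \left(- \frac{1}{13}\right) \left(-12\right) + 2 = \left(- \frac{2}{13}\right) \left(-12\right) + 2 = \frac{24}{13} + 2 = \frac{50}{13}$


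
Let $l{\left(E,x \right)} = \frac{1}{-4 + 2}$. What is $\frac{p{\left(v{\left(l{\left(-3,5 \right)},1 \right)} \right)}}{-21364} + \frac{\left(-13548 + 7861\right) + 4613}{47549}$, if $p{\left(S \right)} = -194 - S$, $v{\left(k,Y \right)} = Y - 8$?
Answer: $- \frac{14053273}{1015836836} \approx -0.013834$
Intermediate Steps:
$l{\left(E,x \right)} = - \frac{1}{2}$ ($l{\left(E,x \right)} = \frac{1}{-2} = - \frac{1}{2}$)
$v{\left(k,Y \right)} = -8 + Y$ ($v{\left(k,Y \right)} = Y - 8 = -8 + Y$)
$\frac{p{\left(v{\left(l{\left(-3,5 \right)},1 \right)} \right)}}{-21364} + \frac{\left(-13548 + 7861\right) + 4613}{47549} = \frac{-194 - \left(-8 + 1\right)}{-21364} + \frac{\left(-13548 + 7861\right) + 4613}{47549} = \left(-194 - -7\right) \left(- \frac{1}{21364}\right) + \left(-5687 + 4613\right) \frac{1}{47549} = \left(-194 + 7\right) \left(- \frac{1}{21364}\right) - \frac{1074}{47549} = \left(-187\right) \left(- \frac{1}{21364}\right) - \frac{1074}{47549} = \frac{187}{21364} - \frac{1074}{47549} = - \frac{14053273}{1015836836}$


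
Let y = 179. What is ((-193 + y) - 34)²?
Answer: 2304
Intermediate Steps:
((-193 + y) - 34)² = ((-193 + 179) - 34)² = (-14 - 34)² = (-48)² = 2304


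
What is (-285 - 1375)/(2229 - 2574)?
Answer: 332/69 ≈ 4.8116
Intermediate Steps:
(-285 - 1375)/(2229 - 2574) = -1660/(-345) = -1660*(-1/345) = 332/69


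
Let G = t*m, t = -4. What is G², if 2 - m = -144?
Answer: 341056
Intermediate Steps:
m = 146 (m = 2 - 1*(-144) = 2 + 144 = 146)
G = -584 (G = -4*146 = -584)
G² = (-584)² = 341056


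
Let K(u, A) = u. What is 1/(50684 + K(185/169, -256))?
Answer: 169/8565781 ≈ 1.9730e-5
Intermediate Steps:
1/(50684 + K(185/169, -256)) = 1/(50684 + 185/169) = 1/(8565781/169) = 169/8565781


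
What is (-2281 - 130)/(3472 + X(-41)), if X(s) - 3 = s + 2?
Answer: -2411/3436 ≈ -0.70169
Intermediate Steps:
X(s) = 5 + s (X(s) = 3 + (s + 2) = 3 + (2 + s) = 5 + s)
(-2281 - 130)/(3472 + X(-41)) = (-2281 - 130)/(3472 + (5 - 41)) = -2411/(3472 - 36) = -2411/3436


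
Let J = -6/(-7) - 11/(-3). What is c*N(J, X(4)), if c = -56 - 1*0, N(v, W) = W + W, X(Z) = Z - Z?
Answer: 0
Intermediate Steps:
X(Z) = 0
J = 95/21 (J = -6*(-⅐) - 11*(-⅓) = 6/7 + 11/3 = 95/21 ≈ 4.5238)
N(v, W) = 2*W
c = -56 (c = -56 + 0 = -56)
c*N(J, X(4)) = -112*0 = -56*0 = 0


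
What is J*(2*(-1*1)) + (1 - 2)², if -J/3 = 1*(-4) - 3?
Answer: -41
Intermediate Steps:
J = 21 (J = -3*(1*(-4) - 3) = -3*(-4 - 3) = -3*(-7) = 21)
J*(2*(-1*1)) + (1 - 2)² = 21*(2*(-1*1)) + (1 - 2)² = 21*(2*(-1)) + (-1)² = 21*(-2) + 1 = -42 + 1 = -41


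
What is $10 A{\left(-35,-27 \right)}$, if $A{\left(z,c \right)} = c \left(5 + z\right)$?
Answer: $8100$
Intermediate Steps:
$10 A{\left(-35,-27 \right)} = 10 \left(- 27 \left(5 - 35\right)\right) = 10 \left(\left(-27\right) \left(-30\right)\right) = 10 \cdot 810 = 8100$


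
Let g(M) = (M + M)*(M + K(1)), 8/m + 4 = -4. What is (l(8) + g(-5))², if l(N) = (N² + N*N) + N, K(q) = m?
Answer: 38416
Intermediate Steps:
m = -1 (m = 8/(-4 - 4) = 8/(-8) = 8*(-⅛) = -1)
K(q) = -1
l(N) = N + 2*N² (l(N) = (N² + N²) + N = 2*N² + N = N + 2*N²)
g(M) = 2*M*(-1 + M) (g(M) = (M + M)*(M - 1) = (2*M)*(-1 + M) = 2*M*(-1 + M))
(l(8) + g(-5))² = (8*(1 + 2*8) + 2*(-5)*(-1 - 5))² = (8*(1 + 16) + 2*(-5)*(-6))² = (8*17 + 60)² = (136 + 60)² = 196² = 38416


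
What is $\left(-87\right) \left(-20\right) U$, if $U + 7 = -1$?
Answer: $-13920$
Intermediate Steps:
$U = -8$ ($U = -7 - 1 = -8$)
$\left(-87\right) \left(-20\right) U = \left(-87\right) \left(-20\right) \left(-8\right) = 1740 \left(-8\right) = -13920$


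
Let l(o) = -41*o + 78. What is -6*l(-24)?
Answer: -6372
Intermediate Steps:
l(o) = 78 - 41*o
-6*l(-24) = -6*(78 - 41*(-24)) = -6*(78 + 984) = -6*1062 = -6372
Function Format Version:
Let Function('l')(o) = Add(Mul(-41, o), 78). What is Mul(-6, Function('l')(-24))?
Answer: -6372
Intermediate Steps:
Function('l')(o) = Add(78, Mul(-41, o))
Mul(-6, Function('l')(-24)) = Mul(-6, Add(78, Mul(-41, -24))) = Mul(-6, Add(78, 984)) = Mul(-6, 1062) = -6372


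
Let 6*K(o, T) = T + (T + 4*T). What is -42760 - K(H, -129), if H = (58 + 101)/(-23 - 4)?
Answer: -42631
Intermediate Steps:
H = -53/9 (H = 159/(-27) = 159*(-1/27) = -53/9 ≈ -5.8889)
K(o, T) = T (K(o, T) = (T + (T + 4*T))/6 = (T + 5*T)/6 = (6*T)/6 = T)
-42760 - K(H, -129) = -42760 - 1*(-129) = -42760 + 129 = -42631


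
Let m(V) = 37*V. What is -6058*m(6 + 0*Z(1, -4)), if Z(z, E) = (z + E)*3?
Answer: -1344876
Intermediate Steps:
Z(z, E) = 3*E + 3*z (Z(z, E) = (E + z)*3 = 3*E + 3*z)
-6058*m(6 + 0*Z(1, -4)) = -224146*(6 + 0*(3*(-4) + 3*1)) = -224146*(6 + 0*(-12 + 3)) = -224146*(6 + 0*(-9)) = -224146*(6 + 0) = -224146*6 = -6058*222 = -1344876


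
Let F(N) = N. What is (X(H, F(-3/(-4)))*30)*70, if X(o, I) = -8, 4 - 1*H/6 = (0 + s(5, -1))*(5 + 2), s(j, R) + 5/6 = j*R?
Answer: -16800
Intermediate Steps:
s(j, R) = -5/6 + R*j (s(j, R) = -5/6 + j*R = -5/6 + R*j)
H = 269 (H = 24 - 6*(0 + (-5/6 - 1*5))*(5 + 2) = 24 - 6*(0 + (-5/6 - 5))*7 = 24 - 6*(0 - 35/6)*7 = 24 - (-35)*7 = 24 - 6*(-245/6) = 24 + 245 = 269)
(X(H, F(-3/(-4)))*30)*70 = -8*30*70 = -240*70 = -16800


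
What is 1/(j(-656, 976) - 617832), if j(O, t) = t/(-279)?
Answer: -279/172376104 ≈ -1.6186e-6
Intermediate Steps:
j(O, t) = -t/279 (j(O, t) = t*(-1/279) = -t/279)
1/(j(-656, 976) - 617832) = 1/(-1/279*976 - 617832) = 1/(-976/279 - 617832) = 1/(-172376104/279) = -279/172376104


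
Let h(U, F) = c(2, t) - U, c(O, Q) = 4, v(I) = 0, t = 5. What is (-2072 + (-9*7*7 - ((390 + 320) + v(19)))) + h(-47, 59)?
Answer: -3172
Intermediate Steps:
h(U, F) = 4 - U
(-2072 + (-9*7*7 - ((390 + 320) + v(19)))) + h(-47, 59) = (-2072 + (-9*7*7 - ((390 + 320) + 0))) + (4 - 1*(-47)) = (-2072 + (-63*7 - (710 + 0))) + (4 + 47) = (-2072 + (-441 - 1*710)) + 51 = (-2072 + (-441 - 710)) + 51 = (-2072 - 1151) + 51 = -3223 + 51 = -3172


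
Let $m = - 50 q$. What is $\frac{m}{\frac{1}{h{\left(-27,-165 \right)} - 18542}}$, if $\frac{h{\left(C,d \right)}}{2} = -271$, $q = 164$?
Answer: $156488800$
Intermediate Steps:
$h{\left(C,d \right)} = -542$ ($h{\left(C,d \right)} = 2 \left(-271\right) = -542$)
$m = -8200$ ($m = \left(-50\right) 164 = -8200$)
$\frac{m}{\frac{1}{h{\left(-27,-165 \right)} - 18542}} = - \frac{8200}{\frac{1}{-542 - 18542}} = - \frac{8200}{\frac{1}{-19084}} = - \frac{8200}{- \frac{1}{19084}} = \left(-8200\right) \left(-19084\right) = 156488800$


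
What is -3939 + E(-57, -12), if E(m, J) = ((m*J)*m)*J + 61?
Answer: 463978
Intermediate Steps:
E(m, J) = 61 + J**2*m**2 (E(m, J) = ((J*m)*m)*J + 61 = (J*m**2)*J + 61 = J**2*m**2 + 61 = 61 + J**2*m**2)
-3939 + E(-57, -12) = -3939 + (61 + (-12)**2*(-57)**2) = -3939 + (61 + 144*3249) = -3939 + (61 + 467856) = -3939 + 467917 = 463978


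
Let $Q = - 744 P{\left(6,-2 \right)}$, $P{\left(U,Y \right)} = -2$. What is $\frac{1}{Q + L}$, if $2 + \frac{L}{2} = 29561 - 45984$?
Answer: $- \frac{1}{31362} \approx -3.1886 \cdot 10^{-5}$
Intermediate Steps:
$L = -32850$ ($L = -4 + 2 \left(29561 - 45984\right) = -4 + 2 \left(-16423\right) = -4 - 32846 = -32850$)
$Q = 1488$ ($Q = \left(-744\right) \left(-2\right) = 1488$)
$\frac{1}{Q + L} = \frac{1}{1488 - 32850} = \frac{1}{-31362} = - \frac{1}{31362}$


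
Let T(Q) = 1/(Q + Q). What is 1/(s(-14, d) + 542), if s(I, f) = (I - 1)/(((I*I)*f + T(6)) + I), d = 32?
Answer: 75097/40702394 ≈ 0.0018450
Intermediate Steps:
T(Q) = 1/(2*Q)
s(I, f) = (-1 + I)/(1/12 + I + f*I²) (s(I, f) = (I - 1)/(((I*I)*f + (½)/6) + I) = (-1 + I)/((I²*f + (½)*(⅙)) + I) = (-1 + I)/((f*I² + 1/12) + I) = (-1 + I)/((1/12 + f*I²) + I) = (-1 + I)/(1/12 + I + f*I²))
1/(s(-14, d) + 542) = 1/(12*(-1 - 14)/(1 + 12*(-14) + 12*32*(-14)²) + 542) = 1/(12*(-15)/(1 - 168 + 12*32*196) + 542) = 1/(12*(-15)/(1 - 168 + 75264) + 542) = 1/(12*(-15)/75097 + 542) = 1/(12*(1/75097)*(-15) + 542) = 1/(-180/75097 + 542) = 1/(40702394/75097) = 75097/40702394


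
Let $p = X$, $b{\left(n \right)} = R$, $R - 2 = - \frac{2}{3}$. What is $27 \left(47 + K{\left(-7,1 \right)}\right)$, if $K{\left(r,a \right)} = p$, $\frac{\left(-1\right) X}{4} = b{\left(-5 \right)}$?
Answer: $1125$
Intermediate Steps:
$R = \frac{4}{3}$ ($R = 2 - \frac{2}{3} = \frac{4}{3} \approx 1.3333$)
$b{\left(n \right)} = \frac{4}{3}$
$X = - \frac{16}{3}$ ($X = \left(-4\right) \frac{4}{3} = - \frac{16}{3} \approx -5.3333$)
$p = - \frac{16}{3} \approx -5.3333$
$K{\left(r,a \right)} = - \frac{16}{3}$
$27 \left(47 + K{\left(-7,1 \right)}\right) = 27 \left(47 - \frac{16}{3}\right) = 27 \cdot \frac{125}{3} = 1125$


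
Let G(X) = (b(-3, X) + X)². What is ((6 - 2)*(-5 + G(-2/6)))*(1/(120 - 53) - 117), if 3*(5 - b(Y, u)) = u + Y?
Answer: -72078248/5427 ≈ -13281.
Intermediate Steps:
b(Y, u) = 5 - Y/3 - u/3 (b(Y, u) = 5 - (u + Y)/3 = 5 - (Y + u)/3 = 5 + (-Y/3 - u/3) = 5 - Y/3 - u/3)
G(X) = (6 + 2*X/3)² (G(X) = ((5 - ⅓*(-3) - X/3) + X)² = ((5 + 1 - X/3) + X)² = ((6 - X/3) + X)² = (6 + 2*X/3)²)
((6 - 2)*(-5 + G(-2/6)))*(1/(120 - 53) - 117) = ((6 - 2)*(-5 + 4*(9 - 2/6)²/9))*(1/(120 - 53) - 117) = (4*(-5 + 4*(9 - 2*⅙)²/9))*(1/67 - 117) = (4*(-5 + 4*(9 - ⅓)²/9))*(1/67 - 117) = (4*(-5 + 4*(26/3)²/9))*(-7838/67) = (4*(-5 + (4/9)*(676/9)))*(-7838/67) = (4*(-5 + 2704/81))*(-7838/67) = (4*(2299/81))*(-7838/67) = (9196/81)*(-7838/67) = -72078248/5427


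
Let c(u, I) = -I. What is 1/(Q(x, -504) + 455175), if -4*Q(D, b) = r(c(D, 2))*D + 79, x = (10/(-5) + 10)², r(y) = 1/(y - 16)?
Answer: 36/16385621 ≈ 2.1970e-6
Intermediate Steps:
r(y) = 1/(-16 + y)
x = 64 (x = (10*(-⅕) + 10)² = (-2 + 10)² = 8² = 64)
Q(D, b) = -79/4 + D/72 (Q(D, b) = -(D/(-16 - 1*2) + 79)/4 = -(D/(-16 - 2) + 79)/4 = -(D/(-18) + 79)/4 = -(-D/18 + 79)/4 = -(79 - D/18)/4 = -79/4 + D/72)
1/(Q(x, -504) + 455175) = 1/((-79/4 + (1/72)*64) + 455175) = 1/((-79/4 + 8/9) + 455175) = 1/(-679/36 + 455175) = 1/(16385621/36) = 36/16385621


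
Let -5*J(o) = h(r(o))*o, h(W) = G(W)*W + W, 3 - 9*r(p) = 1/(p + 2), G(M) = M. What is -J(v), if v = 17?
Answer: 216104/146205 ≈ 1.4781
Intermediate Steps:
r(p) = ⅓ - 1/(9*(2 + p)) (r(p) = ⅓ - 1/(9*(p + 2)) = ⅓ - 1/(9*(2 + p)))
h(W) = W + W² (h(W) = W*W + W = W² + W = W + W²)
J(o) = -o*(1 + (5 + 3*o)/(9*(2 + o)))*(5 + 3*o)/(45*(2 + o)) (J(o) = -((5 + 3*o)/(9*(2 + o)))*(1 + (5 + 3*o)/(9*(2 + o)))*o/5 = -(1 + (5 + 3*o)/(9*(2 + o)))*(5 + 3*o)/(9*(2 + o))*o/5 = -o*(1 + (5 + 3*o)/(9*(2 + o)))*(5 + 3*o)/(45*(2 + o)))
-J(v) = -(-1)*17*(5 + 3*17)*(23 + 12*17)/(405*(2 + 17)²) = -(-1)*17*(5 + 51)*(23 + 204)/(405*19²) = -(-1)*17*56*227/(405*361) = -1*(-216104/146205) = 216104/146205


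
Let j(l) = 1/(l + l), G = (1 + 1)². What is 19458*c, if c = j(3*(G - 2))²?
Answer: 1081/8 ≈ 135.13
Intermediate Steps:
G = 4 (G = 2² = 4)
j(l) = 1/(2*l)
c = 1/144 (c = (1/(2*((3*(4 - 2)))))² = (1/(2*((3*2))))² = ((½)/6)² = ((½)*(⅙))² = (1/12)² = 1/144 ≈ 0.0069444)
19458*c = 19458*(1/144) = 1081/8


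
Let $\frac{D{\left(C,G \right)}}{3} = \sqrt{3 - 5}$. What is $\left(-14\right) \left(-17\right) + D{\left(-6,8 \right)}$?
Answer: $238 + 3 i \sqrt{2} \approx 238.0 + 4.2426 i$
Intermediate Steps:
$D{\left(C,G \right)} = 3 i \sqrt{2}$ ($D{\left(C,G \right)} = 3 \sqrt{3 - 5} = 3 \sqrt{-2} = 3 i \sqrt{2}$)
$\left(-14\right) \left(-17\right) + D{\left(-6,8 \right)} = \left(-14\right) \left(-17\right) + 3 i \sqrt{2} = 238 + 3 i \sqrt{2}$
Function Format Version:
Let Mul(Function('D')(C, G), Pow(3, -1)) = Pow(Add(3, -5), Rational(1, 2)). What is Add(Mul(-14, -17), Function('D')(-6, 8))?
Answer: Add(238, Mul(3, I, Pow(2, Rational(1, 2)))) ≈ Add(238.00, Mul(4.2426, I))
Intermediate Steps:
Function('D')(C, G) = Mul(3, I, Pow(2, Rational(1, 2))) (Function('D')(C, G) = Mul(3, Pow(Add(3, -5), Rational(1, 2))) = Mul(3, Pow(-2, Rational(1, 2))) = Mul(3, Mul(I, Pow(2, Rational(1, 2)))) = Mul(3, I, Pow(2, Rational(1, 2))))
Add(Mul(-14, -17), Function('D')(-6, 8)) = Add(Mul(-14, -17), Mul(3, I, Pow(2, Rational(1, 2)))) = Add(238, Mul(3, I, Pow(2, Rational(1, 2))))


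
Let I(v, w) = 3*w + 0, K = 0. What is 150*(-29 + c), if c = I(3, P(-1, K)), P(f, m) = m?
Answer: -4350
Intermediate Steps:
I(v, w) = 3*w
c = 0 (c = 3*0 = 0)
150*(-29 + c) = 150*(-29 + 0) = 150*(-29) = -4350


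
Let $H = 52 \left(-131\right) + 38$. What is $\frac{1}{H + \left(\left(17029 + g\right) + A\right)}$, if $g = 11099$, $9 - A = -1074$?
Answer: $\frac{1}{22437} \approx 4.4569 \cdot 10^{-5}$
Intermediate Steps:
$A = 1083$ ($A = 9 - -1074 = 9 + 1074 = 1083$)
$H = -6774$ ($H = -6812 + 38 = -6774$)
$\frac{1}{H + \left(\left(17029 + g\right) + A\right)} = \frac{1}{-6774 + \left(\left(17029 + 11099\right) + 1083\right)} = \frac{1}{-6774 + \left(28128 + 1083\right)} = \frac{1}{-6774 + 29211} = \frac{1}{22437}$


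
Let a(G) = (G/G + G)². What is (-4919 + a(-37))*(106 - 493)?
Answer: 1402101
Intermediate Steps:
a(G) = (1 + G)²
(-4919 + a(-37))*(106 - 493) = (-4919 + (1 - 37)²)*(106 - 493) = (-4919 + (-36)²)*(-387) = (-4919 + 1296)*(-387) = -3623*(-387) = 1402101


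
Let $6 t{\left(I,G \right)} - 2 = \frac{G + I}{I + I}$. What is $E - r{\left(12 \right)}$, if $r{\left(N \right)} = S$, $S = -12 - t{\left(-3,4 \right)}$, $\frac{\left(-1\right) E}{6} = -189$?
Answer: $\frac{41267}{36} \approx 1146.3$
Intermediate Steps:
$t{\left(I,G \right)} = \frac{1}{3} + \frac{G + I}{12 I}$ ($t{\left(I,G \right)} = \frac{1}{3} + \frac{\left(G + I\right) \frac{1}{I + I}}{6} = \frac{1}{3} + \frac{\left(G + I\right) \frac{1}{2 I}}{6} = \frac{1}{3} + \frac{\frac{1}{2} \frac{1}{I} \left(G + I\right)}{6} = \frac{1}{3} + \frac{G + I}{12 I}$)
$E = 1134$ ($E = \left(-6\right) \left(-189\right) = 1134$)
$S = - \frac{443}{36}$ ($S = -12 - \frac{4 + 5 \left(-3\right)}{12 \left(-3\right)} = -12 - \frac{1}{12} \left(- \frac{1}{3}\right) \left(4 - 15\right) = -12 - \frac{1}{12} \left(- \frac{1}{3}\right) \left(-11\right) = -12 - \frac{11}{36} = - \frac{443}{36} \approx -12.306$)
$r{\left(N \right)} = - \frac{443}{36}$
$E - r{\left(12 \right)} = 1134 - - \frac{443}{36} = 1134 + \frac{443}{36} = \frac{41267}{36}$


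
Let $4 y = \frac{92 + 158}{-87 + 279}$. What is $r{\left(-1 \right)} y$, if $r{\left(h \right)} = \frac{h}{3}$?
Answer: $- \frac{125}{1152} \approx -0.10851$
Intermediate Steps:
$y = \frac{125}{384}$ ($y = \frac{\left(92 + 158\right) \frac{1}{-87 + 279}}{4} = \frac{250 \cdot \frac{1}{192}}{4} = \frac{1}{4} \cdot \frac{125}{96} = \frac{125}{384} \approx 0.32552$)
$r{\left(h \right)} = \frac{h}{3}$ ($r{\left(h \right)} = h \frac{1}{3} = \frac{h}{3}$)
$r{\left(-1 \right)} y = \frac{1}{3} \left(-1\right) \frac{125}{384} = \left(- \frac{1}{3}\right) \frac{125}{384} = - \frac{125}{1152}$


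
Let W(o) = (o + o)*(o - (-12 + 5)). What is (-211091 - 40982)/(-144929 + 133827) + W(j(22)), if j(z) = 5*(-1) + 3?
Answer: 30033/11102 ≈ 2.7052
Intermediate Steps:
j(z) = -2 (j(z) = -5 + 3 = -2)
W(o) = 2*o*(7 + o) (W(o) = (2*o)*(o - 1*(-7)) = (2*o)*(o + 7) = (2*o)*(7 + o) = 2*o*(7 + o))
(-211091 - 40982)/(-144929 + 133827) + W(j(22)) = (-211091 - 40982)/(-144929 + 133827) + 2*(-2)*(7 - 2) = -252073/(-11102) + 2*(-2)*5 = -252073*(-1/11102) - 20 = 252073/11102 - 20 = 30033/11102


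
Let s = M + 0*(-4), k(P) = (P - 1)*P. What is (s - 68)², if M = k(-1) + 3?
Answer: 3969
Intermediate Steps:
k(P) = P*(-1 + P) (k(P) = (-1 + P)*P = P*(-1 + P))
M = 5 (M = -(-1 - 1) + 3 = -1*(-2) + 3 = 2 + 3 = 5)
s = 5 (s = 5 + 0*(-4) = 5 + 0 = 5)
(s - 68)² = (5 - 68)² = (-63)² = 3969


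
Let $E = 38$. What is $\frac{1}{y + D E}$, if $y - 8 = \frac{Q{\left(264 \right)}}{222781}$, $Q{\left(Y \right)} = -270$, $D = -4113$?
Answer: $- \frac{222781}{34817551636} \approx -6.3985 \cdot 10^{-6}$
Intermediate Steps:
$y = \frac{1781978}{222781}$ ($y = 8 - \frac{270}{222781} = \frac{1781978}{222781} \approx 7.9988$)
$\frac{1}{y + D E} = \frac{1}{\frac{1781978}{222781} - 156294} = \frac{1}{- \frac{34817551636}{222781}} = - \frac{222781}{34817551636}$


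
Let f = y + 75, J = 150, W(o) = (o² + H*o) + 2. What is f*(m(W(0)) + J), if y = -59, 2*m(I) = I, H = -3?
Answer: 2416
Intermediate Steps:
W(o) = 2 + o² - 3*o (W(o) = (o² - 3*o) + 2 = 2 + o² - 3*o)
m(I) = I/2
f = 16 (f = -59 + 75 = 16)
f*(m(W(0)) + J) = 16*((2 + 0² - 3*0)/2 + 150) = 16*((2 + 0 + 0)/2 + 150) = 16*((½)*2 + 150) = 16*(1 + 150) = 16*151 = 2416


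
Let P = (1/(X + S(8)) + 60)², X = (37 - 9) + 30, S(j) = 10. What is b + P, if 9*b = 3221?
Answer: 164784953/41616 ≈ 3959.7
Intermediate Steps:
X = 58 (X = 28 + 30 = 58)
b = 3221/9 (b = (⅑)*3221 = 3221/9 ≈ 357.89)
P = 16654561/4624 (P = (1/(58 + 10) + 60)² = (1/68 + 60)² = (4081/68)² = 16654561/4624 ≈ 3601.8)
b + P = 3221/9 + 16654561/4624 = 164784953/41616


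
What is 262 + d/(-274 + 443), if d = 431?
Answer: 44709/169 ≈ 264.55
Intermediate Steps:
262 + d/(-274 + 443) = 262 + 431/(-274 + 443) = 262 + 431/169 = 44709/169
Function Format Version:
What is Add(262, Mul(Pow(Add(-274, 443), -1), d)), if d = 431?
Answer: Rational(44709, 169) ≈ 264.55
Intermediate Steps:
Add(262, Mul(Pow(Add(-274, 443), -1), d)) = Add(262, Mul(Pow(Add(-274, 443), -1), 431)) = Add(262, Mul(Pow(169, -1), 431)) = Add(262, Mul(Rational(1, 169), 431)) = Add(262, Rational(431, 169)) = Rational(44709, 169)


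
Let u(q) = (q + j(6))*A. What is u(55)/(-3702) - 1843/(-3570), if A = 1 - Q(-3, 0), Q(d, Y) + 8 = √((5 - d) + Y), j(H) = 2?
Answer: 415948/1101345 + 19*√2/617 ≈ 0.42122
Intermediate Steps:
Q(d, Y) = -8 + √(5 + Y - d) (Q(d, Y) = -8 + √((5 - d) + Y) = -8 + √(5 + Y - d))
A = 9 - 2*√2 (A = 1 - (-8 + √(5 + 0 - 1*(-3))) = 1 - (-8 + √(5 + 0 + 3)) = 1 - (-8 + √8) = 1 - (-8 + 2*√2) = 1 + (8 - 2*√2) = 9 - 2*√2 ≈ 6.1716)
u(q) = (2 + q)*(9 - 2*√2) (u(q) = (q + 2)*(9 - 2*√2) = (2 + q)*(9 - 2*√2))
u(55)/(-3702) - 1843/(-3570) = ((2 + 55)*(9 - 2*√2))/(-3702) - 1843/(-3570) = (57*(9 - 2*√2))*(-1/3702) - 1843*(-1/3570) = (513 - 114*√2)*(-1/3702) + 1843/3570 = (-171/1234 + 19*√2/617) + 1843/3570 = 415948/1101345 + 19*√2/617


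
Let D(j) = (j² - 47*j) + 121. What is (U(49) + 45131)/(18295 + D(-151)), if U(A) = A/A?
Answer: 22566/24157 ≈ 0.93414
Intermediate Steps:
U(A) = 1
D(j) = 121 + j² - 47*j
(U(49) + 45131)/(18295 + D(-151)) = (1 + 45131)/(18295 + (121 + (-151)² - 47*(-151))) = 45132/(18295 + (121 + 22801 + 7097)) = 45132/(18295 + 30019) = 45132/48314 = 45132*(1/48314) = 22566/24157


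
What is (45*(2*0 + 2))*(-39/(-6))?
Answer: 585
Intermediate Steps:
(45*(2*0 + 2))*(-39/(-6)) = (45*(0 + 2))*(-39*(-1/6)) = (45*2)*(13/2) = 90*(13/2) = 585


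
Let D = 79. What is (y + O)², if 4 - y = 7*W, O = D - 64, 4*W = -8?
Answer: 1089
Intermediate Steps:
W = -2 (W = (¼)*(-8) = -2)
O = 15 (O = 79 - 64 = 15)
y = 18 (y = 4 - 7*(-2) = 4 - 1*(-14) = 4 + 14 = 18)
(y + O)² = (18 + 15)² = 33² = 1089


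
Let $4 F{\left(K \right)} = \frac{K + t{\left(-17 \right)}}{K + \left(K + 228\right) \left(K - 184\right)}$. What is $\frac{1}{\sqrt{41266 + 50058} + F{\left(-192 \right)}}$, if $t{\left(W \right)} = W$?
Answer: $- \frac{94848}{2275799924375} + \frac{847282176 \sqrt{79}}{2275799924375} \approx 0.003309$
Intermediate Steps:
$F{\left(K \right)} = \frac{-17 + K}{4 \left(K + \left(-184 + K\right) \left(228 + K\right)\right)}$ ($F{\left(K \right)} = \frac{\left(K - 17\right) \frac{1}{K + \left(K + 228\right) \left(K - 184\right)}}{4} = \frac{\left(-17 + K\right) \frac{1}{K + \left(228 + K\right) \left(-184 + K\right)}}{4} = \frac{\left(-17 + K\right) \frac{1}{K + \left(-184 + K\right) \left(228 + K\right)}}{4} = \frac{\frac{1}{K + \left(-184 + K\right) \left(228 + K\right)} \left(-17 + K\right)}{4} = \frac{-17 + K}{4 \left(K + \left(-184 + K\right) \left(228 + K\right)\right)}$)
$\frac{1}{\sqrt{41266 + 50058} + F{\left(-192 \right)}} = \frac{1}{\sqrt{41266 + 50058} + \frac{-17 - 192}{4 \left(-41952 + \left(-192\right)^{2} + 45 \left(-192\right)\right)}} = \frac{1}{\sqrt{91324} + \frac{1}{4} \frac{1}{-41952 + 36864 - 8640} \left(-209\right)} = \frac{1}{34 \sqrt{79} + \frac{1}{4} \frac{1}{-13728} \left(-209\right)} = \frac{1}{34 \sqrt{79} + \frac{1}{4} \left(- \frac{1}{13728}\right) \left(-209\right)} = \frac{1}{34 \sqrt{79} + \frac{19}{4992}} = \frac{1}{\frac{19}{4992} + 34 \sqrt{79}}$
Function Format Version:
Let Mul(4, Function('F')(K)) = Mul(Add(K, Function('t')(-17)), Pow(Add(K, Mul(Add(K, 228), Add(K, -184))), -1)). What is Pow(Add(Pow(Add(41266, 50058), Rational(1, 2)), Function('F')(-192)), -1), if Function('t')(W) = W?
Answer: Add(Rational(-94848, 2275799924375), Mul(Rational(847282176, 2275799924375), Pow(79, Rational(1, 2)))) ≈ 0.0033090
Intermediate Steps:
Function('F')(K) = Mul(Rational(1, 4), Pow(Add(K, Mul(Add(-184, K), Add(228, K))), -1), Add(-17, K)) (Function('F')(K) = Mul(Rational(1, 4), Mul(Add(K, -17), Pow(Add(K, Mul(Add(K, 228), Add(K, -184))), -1))) = Mul(Rational(1, 4), Mul(Add(-17, K), Pow(Add(K, Mul(Add(228, K), Add(-184, K))), -1))) = Mul(Rational(1, 4), Mul(Add(-17, K), Pow(Add(K, Mul(Add(-184, K), Add(228, K))), -1))) = Mul(Rational(1, 4), Mul(Pow(Add(K, Mul(Add(-184, K), Add(228, K))), -1), Add(-17, K))) = Mul(Rational(1, 4), Pow(Add(K, Mul(Add(-184, K), Add(228, K))), -1), Add(-17, K)))
Pow(Add(Pow(Add(41266, 50058), Rational(1, 2)), Function('F')(-192)), -1) = Pow(Add(Pow(Add(41266, 50058), Rational(1, 2)), Mul(Rational(1, 4), Pow(Add(-41952, Pow(-192, 2), Mul(45, -192)), -1), Add(-17, -192))), -1) = Pow(Add(Pow(91324, Rational(1, 2)), Mul(Rational(1, 4), Pow(Add(-41952, 36864, -8640), -1), -209)), -1) = Pow(Add(Mul(34, Pow(79, Rational(1, 2))), Mul(Rational(1, 4), Pow(-13728, -1), -209)), -1) = Pow(Add(Mul(34, Pow(79, Rational(1, 2))), Mul(Rational(1, 4), Rational(-1, 13728), -209)), -1) = Pow(Add(Mul(34, Pow(79, Rational(1, 2))), Rational(19, 4992)), -1) = Pow(Add(Rational(19, 4992), Mul(34, Pow(79, Rational(1, 2)))), -1)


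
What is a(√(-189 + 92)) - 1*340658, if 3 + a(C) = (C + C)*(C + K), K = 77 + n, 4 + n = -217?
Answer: -340855 - 288*I*√97 ≈ -3.4086e+5 - 2836.5*I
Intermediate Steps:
n = -221 (n = -4 - 217 = -221)
K = -144 (K = 77 - 221 = -144)
a(C) = -3 + 2*C*(-144 + C) (a(C) = -3 + (C + C)*(C - 144) = -3 + (2*C)*(-144 + C) = -3 + 2*C*(-144 + C))
a(√(-189 + 92)) - 1*340658 = (-3 - 288*√(-189 + 92) + 2*(√(-189 + 92))²) - 1*340658 = (-3 - 288*I*√97 + 2*(√(-97))²) - 340658 = (-3 - 288*I*√97 + 2*(I*√97)²) - 340658 = (-3 - 288*I*√97 + 2*(-97)) - 340658 = (-3 - 288*I*√97 - 194) - 340658 = (-197 - 288*I*√97) - 340658 = -340855 - 288*I*√97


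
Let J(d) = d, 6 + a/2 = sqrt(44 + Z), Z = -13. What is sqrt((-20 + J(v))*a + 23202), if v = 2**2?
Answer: sqrt(23394 - 32*sqrt(31)) ≈ 152.37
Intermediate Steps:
v = 4
a = -12 + 2*sqrt(31) (a = -12 + 2*sqrt(44 - 13) = -12 + 2*sqrt(31) ≈ -0.86447)
sqrt((-20 + J(v))*a + 23202) = sqrt((-20 + 4)*(-12 + 2*sqrt(31)) + 23202) = sqrt(-16*(-12 + 2*sqrt(31)) + 23202) = sqrt((192 - 32*sqrt(31)) + 23202) = sqrt(23394 - 32*sqrt(31))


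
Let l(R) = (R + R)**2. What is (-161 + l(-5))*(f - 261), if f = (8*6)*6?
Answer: -1647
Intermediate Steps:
f = 288 (f = 48*6 = 288)
l(R) = 4*R**2 (l(R) = (2*R)**2 = 4*R**2)
(-161 + l(-5))*(f - 261) = (-161 + 4*(-5)**2)*(288 - 261) = (-161 + 4*25)*27 = (-161 + 100)*27 = -61*27 = -1647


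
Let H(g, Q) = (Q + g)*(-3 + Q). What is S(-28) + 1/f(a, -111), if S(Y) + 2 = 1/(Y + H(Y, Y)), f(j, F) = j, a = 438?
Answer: -747031/374052 ≈ -1.9971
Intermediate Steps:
H(g, Q) = (-3 + Q)*(Q + g)
S(Y) = -2 + 1/(-5*Y + 2*Y²) (S(Y) = -2 + 1/(Y + (Y² - 3*Y - 3*Y + Y*Y)) = -2 + 1/(Y + (Y² - 3*Y - 3*Y + Y²)) = -2 + 1/(Y + (-6*Y + 2*Y²)) = -2 + 1/(-5*Y + 2*Y²))
S(-28) + 1/f(a, -111) = (1 - 4*(-28)² + 10*(-28))/((-28)*(-5 + 2*(-28))) + 1/438 = -(1 - 4*784 - 280)/(28*(-5 - 56)) + 1/438 = -1/28*(1 - 3136 - 280)/(-61) + 1/438 = -1/28*(-1/61)*(-3415) + 1/438 = -3415/1708 + 1/438 = -747031/374052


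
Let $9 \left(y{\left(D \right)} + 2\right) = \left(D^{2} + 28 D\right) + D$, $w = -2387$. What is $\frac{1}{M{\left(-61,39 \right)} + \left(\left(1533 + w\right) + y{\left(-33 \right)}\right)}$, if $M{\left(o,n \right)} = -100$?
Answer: $- \frac{3}{2824} \approx -0.0010623$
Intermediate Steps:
$y{\left(D \right)} = -2 + \frac{D^{2}}{9} + \frac{29 D}{9}$ ($y{\left(D \right)} = -2 + \frac{\left(D^{2} + 28 D\right) + D}{9} = -2 + \frac{D^{2} + 29 D}{9} = -2 + \left(\frac{D^{2}}{9} + \frac{29 D}{9}\right) = -2 + \frac{D^{2}}{9} + \frac{29 D}{9}$)
$\frac{1}{M{\left(-61,39 \right)} + \left(\left(1533 + w\right) + y{\left(-33 \right)}\right)} = \frac{1}{-100 + \left(\left(1533 - 2387\right) + \left(-2 + \frac{\left(-33\right)^{2}}{9} + \frac{29}{9} \left(-33\right)\right)\right)} = \frac{1}{-100 - \frac{2524}{3}} = \frac{1}{- \frac{2824}{3}} = - \frac{3}{2824}$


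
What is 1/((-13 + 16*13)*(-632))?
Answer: -1/123240 ≈ -8.1142e-6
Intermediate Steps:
1/((-13 + 16*13)*(-632)) = 1/((-13 + 208)*(-632)) = 1/(195*(-632)) = 1/(-123240) = -1/123240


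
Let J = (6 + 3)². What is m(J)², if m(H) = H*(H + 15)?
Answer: 60466176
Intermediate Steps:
J = 81 (J = 9² = 81)
m(H) = H*(15 + H)
m(J)² = (81*(15 + 81))² = (81*96)² = 7776² = 60466176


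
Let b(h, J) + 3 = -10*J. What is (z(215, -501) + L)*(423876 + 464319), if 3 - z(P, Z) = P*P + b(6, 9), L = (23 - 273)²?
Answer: 14540640345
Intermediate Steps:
b(h, J) = -3 - 10*J
L = 62500 (L = (-250)² = 62500)
z(P, Z) = 96 - P² (z(P, Z) = 3 - (P*P + (-3 - 10*9)) = 3 - (P² + (-3 - 90)) = 3 - (P² - 93) = 3 - (-93 + P²) = 3 + (93 - P²) = 96 - P²)
(z(215, -501) + L)*(423876 + 464319) = ((96 - 1*215²) + 62500)*(423876 + 464319) = ((96 - 1*46225) + 62500)*888195 = ((96 - 46225) + 62500)*888195 = (-46129 + 62500)*888195 = 16371*888195 = 14540640345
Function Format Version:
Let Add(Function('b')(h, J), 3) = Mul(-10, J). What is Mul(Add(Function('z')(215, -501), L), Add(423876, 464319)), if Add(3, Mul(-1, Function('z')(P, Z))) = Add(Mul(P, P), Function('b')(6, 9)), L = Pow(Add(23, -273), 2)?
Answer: 14540640345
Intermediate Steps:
Function('b')(h, J) = Add(-3, Mul(-10, J))
L = 62500 (L = Pow(-250, 2) = 62500)
Function('z')(P, Z) = Add(96, Mul(-1, Pow(P, 2))) (Function('z')(P, Z) = Add(3, Mul(-1, Add(Mul(P, P), Add(-3, Mul(-10, 9))))) = Add(3, Mul(-1, Add(Pow(P, 2), Add(-3, -90)))) = Add(3, Mul(-1, Add(Pow(P, 2), -93))) = Add(3, Mul(-1, Add(-93, Pow(P, 2)))) = Add(3, Add(93, Mul(-1, Pow(P, 2)))) = Add(96, Mul(-1, Pow(P, 2))))
Mul(Add(Function('z')(215, -501), L), Add(423876, 464319)) = Mul(Add(Add(96, Mul(-1, Pow(215, 2))), 62500), Add(423876, 464319)) = Mul(Add(Add(96, Mul(-1, 46225)), 62500), 888195) = Mul(Add(Add(96, -46225), 62500), 888195) = Mul(Add(-46129, 62500), 888195) = Mul(16371, 888195) = 14540640345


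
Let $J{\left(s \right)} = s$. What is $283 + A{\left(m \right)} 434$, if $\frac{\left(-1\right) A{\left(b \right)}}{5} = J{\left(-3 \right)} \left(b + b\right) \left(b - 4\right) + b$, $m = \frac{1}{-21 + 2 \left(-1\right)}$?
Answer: $\frac{1410477}{529} \approx 2666.3$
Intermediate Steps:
$m = - \frac{1}{23}$ ($m = \frac{1}{-21 - 2} = \frac{1}{-23} = - \frac{1}{23} \approx -0.043478$)
$A{\left(b \right)} = - 5 b + 30 b \left(-4 + b\right)$ ($A{\left(b \right)} = - 5 \left(- 3 \left(b + b\right) \left(b - 4\right) + b\right) = - 5 \left(- 3 \cdot 2 b \left(-4 + b\right) + b\right) = - 5 \left(- 6 b \left(-4 + b\right) + b\right) = - 5 \left(b - 6 b \left(-4 + b\right)\right) = - 5 b + 30 b \left(-4 + b\right)$)
$283 + A{\left(m \right)} 434 = 283 + 5 \left(- \frac{1}{23}\right) \left(-25 + 6 \left(- \frac{1}{23}\right)\right) 434 = 283 + 5 \left(- \frac{1}{23}\right) \left(-25 - \frac{6}{23}\right) 434 = 283 + 5 \left(- \frac{1}{23}\right) \left(- \frac{581}{23}\right) 434 = 283 + \frac{2905}{529} \cdot 434 = 283 + \frac{1260770}{529} = \frac{1410477}{529}$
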